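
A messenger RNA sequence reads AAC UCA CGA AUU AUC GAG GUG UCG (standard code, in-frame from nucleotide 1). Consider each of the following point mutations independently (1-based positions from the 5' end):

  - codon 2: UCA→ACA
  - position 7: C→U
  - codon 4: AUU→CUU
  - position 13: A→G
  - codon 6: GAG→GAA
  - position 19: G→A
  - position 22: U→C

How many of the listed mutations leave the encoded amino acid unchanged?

1

Codon 2: UCA (Ser) → ACA (Thr) — missense.
Codon 3: CGA (Arg) → UGA (Stop) — nonsense.
Codon 4: AUU (Ile) → CUU (Leu) — missense.
Codon 5: AUC (Ile) → GUC (Val) — missense.
Codon 6: GAG (Glu) → GAA (Glu) — synonymous.
Codon 7: GUG (Val) → AUG (Met) — missense.
Codon 8: UCG (Ser) → CCG (Pro) — missense.
Synonymous: 1 of 7.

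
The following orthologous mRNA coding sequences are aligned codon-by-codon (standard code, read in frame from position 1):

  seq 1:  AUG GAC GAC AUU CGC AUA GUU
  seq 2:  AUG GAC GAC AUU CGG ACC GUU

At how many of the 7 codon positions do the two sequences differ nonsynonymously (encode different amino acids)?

1

Codon 1: AUG Met / AUG Met — identical.
Codon 2: GAC Asp / GAC Asp — identical.
Codon 3: GAC Asp / GAC Asp — identical.
Codon 4: AUU Ile / AUU Ile — identical.
Codon 5: CGC Arg / CGG Arg — synonymous.
Codon 6: AUA Ile / ACC Thr — nonsynonymous.
Codon 7: GUU Val / GUU Val — identical.
Nonsynonymous differences: 1.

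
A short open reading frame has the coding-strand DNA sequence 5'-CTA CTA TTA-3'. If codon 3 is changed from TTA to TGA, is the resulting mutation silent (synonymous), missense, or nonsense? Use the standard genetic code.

Position 8 falls in codon 3: TTA → Leu.
After the substitution the codon is TGA → Stop.
The new codon is a stop codon, so this is a nonsense mutation.

nonsense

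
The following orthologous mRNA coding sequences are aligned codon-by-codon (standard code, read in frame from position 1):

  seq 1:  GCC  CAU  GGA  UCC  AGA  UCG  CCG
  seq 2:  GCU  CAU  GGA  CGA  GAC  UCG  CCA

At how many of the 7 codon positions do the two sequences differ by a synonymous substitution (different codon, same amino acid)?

Codon 1: GCC Ala / GCU Ala — synonymous.
Codon 2: CAU His / CAU His — identical.
Codon 3: GGA Gly / GGA Gly — identical.
Codon 4: UCC Ser / CGA Arg — nonsynonymous.
Codon 5: AGA Arg / GAC Asp — nonsynonymous.
Codon 6: UCG Ser / UCG Ser — identical.
Codon 7: CCG Pro / CCA Pro — synonymous.
Synonymous differences: 2.

2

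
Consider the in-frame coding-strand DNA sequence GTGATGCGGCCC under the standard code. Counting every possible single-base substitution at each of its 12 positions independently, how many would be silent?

10

Codon 1 (GTG, Val): 3 synonymous substitutions.
Codon 2 (ATG, Met): 0 synonymous substitutions.
Codon 3 (CGG, Arg): 4 synonymous substitutions.
Codon 4 (CCC, Pro): 3 synonymous substitutions.
Total: 3 + 0 + 4 + 3 = 10.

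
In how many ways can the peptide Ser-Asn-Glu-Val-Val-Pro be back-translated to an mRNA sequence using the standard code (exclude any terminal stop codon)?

Ser: 6 codons.
Asn: 2 codons.
Glu: 2 codons.
Val: 4 codons.
Val: 4 codons.
Pro: 4 codons.
6 × 2 × 2 × 4 × 4 × 4 = 1536.

1536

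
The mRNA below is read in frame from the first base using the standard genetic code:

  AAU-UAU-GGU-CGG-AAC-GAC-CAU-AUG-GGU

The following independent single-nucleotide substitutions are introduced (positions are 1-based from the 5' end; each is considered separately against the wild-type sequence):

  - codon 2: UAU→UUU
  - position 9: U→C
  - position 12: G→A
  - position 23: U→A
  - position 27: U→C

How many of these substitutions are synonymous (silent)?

Codon 2: UAU (Tyr) → UUU (Phe) — missense.
Codon 3: GGU (Gly) → GGC (Gly) — synonymous.
Codon 4: CGG (Arg) → CGA (Arg) — synonymous.
Codon 8: AUG (Met) → AAG (Lys) — missense.
Codon 9: GGU (Gly) → GGC (Gly) — synonymous.
Synonymous: 3 of 5.

3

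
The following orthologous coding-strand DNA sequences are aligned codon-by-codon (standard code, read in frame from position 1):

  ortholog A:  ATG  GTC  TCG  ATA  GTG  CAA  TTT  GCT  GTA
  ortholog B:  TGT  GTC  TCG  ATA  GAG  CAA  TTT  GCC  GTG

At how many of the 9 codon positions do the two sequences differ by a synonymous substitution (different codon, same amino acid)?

2

Codon 1: ATG Met / TGT Cys — nonsynonymous.
Codon 2: GTC Val / GTC Val — identical.
Codon 3: TCG Ser / TCG Ser — identical.
Codon 4: ATA Ile / ATA Ile — identical.
Codon 5: GTG Val / GAG Glu — nonsynonymous.
Codon 6: CAA Gln / CAA Gln — identical.
Codon 7: TTT Phe / TTT Phe — identical.
Codon 8: GCT Ala / GCC Ala — synonymous.
Codon 9: GTA Val / GTG Val — synonymous.
Synonymous differences: 2.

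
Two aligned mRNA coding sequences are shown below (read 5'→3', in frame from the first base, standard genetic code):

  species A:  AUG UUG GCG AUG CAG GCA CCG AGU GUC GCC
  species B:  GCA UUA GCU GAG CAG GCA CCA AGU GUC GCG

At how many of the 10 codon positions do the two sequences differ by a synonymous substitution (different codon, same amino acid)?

Codon 1: AUG Met / GCA Ala — nonsynonymous.
Codon 2: UUG Leu / UUA Leu — synonymous.
Codon 3: GCG Ala / GCU Ala — synonymous.
Codon 4: AUG Met / GAG Glu — nonsynonymous.
Codon 5: CAG Gln / CAG Gln — identical.
Codon 6: GCA Ala / GCA Ala — identical.
Codon 7: CCG Pro / CCA Pro — synonymous.
Codon 8: AGU Ser / AGU Ser — identical.
Codon 9: GUC Val / GUC Val — identical.
Codon 10: GCC Ala / GCG Ala — synonymous.
Synonymous differences: 4.

4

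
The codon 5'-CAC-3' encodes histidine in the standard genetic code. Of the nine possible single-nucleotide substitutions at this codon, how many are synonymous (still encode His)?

1

Position 1: none → 0 synonymous.
Position 2: none → 0 synonymous.
Position 3: CAT → 1 synonymous.
Total: 0 + 0 + 1 = 1.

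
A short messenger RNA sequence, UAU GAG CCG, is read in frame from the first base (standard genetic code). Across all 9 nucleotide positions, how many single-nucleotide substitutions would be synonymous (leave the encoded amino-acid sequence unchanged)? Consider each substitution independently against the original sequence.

Codon 1 (UAU, Tyr): 1 synonymous substitution.
Codon 2 (GAG, Glu): 1 synonymous substitution.
Codon 3 (CCG, Pro): 3 synonymous substitutions.
Total: 1 + 1 + 3 = 5.

5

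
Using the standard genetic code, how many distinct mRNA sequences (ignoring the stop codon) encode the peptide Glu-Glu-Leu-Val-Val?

Glu: 2 codons.
Glu: 2 codons.
Leu: 6 codons.
Val: 4 codons.
Val: 4 codons.
2 × 2 × 6 × 4 × 4 = 384.

384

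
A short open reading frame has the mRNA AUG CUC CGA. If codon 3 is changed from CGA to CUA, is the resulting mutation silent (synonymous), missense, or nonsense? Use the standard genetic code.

Position 8 falls in codon 3: CGA → Arg.
After the substitution the codon is CUA → Leu.
Arg ≠ Leu, so this is a missense mutation.

missense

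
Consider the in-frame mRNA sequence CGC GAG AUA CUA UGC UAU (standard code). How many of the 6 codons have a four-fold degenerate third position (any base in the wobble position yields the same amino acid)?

Codon 1 CGC (Arg): third position 4-fold.
Codon 2 GAG (Glu): third position 2-fold.
Codon 3 AUA (Ile): third position 3-fold.
Codon 4 CUA (Leu): third position 4-fold.
Codon 5 UGC (Cys): third position 2-fold.
Codon 6 UAU (Tyr): third position 2-fold.
Four-fold degenerate third positions: 2.

2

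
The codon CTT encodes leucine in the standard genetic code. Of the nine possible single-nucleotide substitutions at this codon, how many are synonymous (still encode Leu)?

3

Position 1: none → 0 synonymous.
Position 2: none → 0 synonymous.
Position 3: CTC, CTA, CTG → 3 synonymous.
Total: 0 + 0 + 3 = 3.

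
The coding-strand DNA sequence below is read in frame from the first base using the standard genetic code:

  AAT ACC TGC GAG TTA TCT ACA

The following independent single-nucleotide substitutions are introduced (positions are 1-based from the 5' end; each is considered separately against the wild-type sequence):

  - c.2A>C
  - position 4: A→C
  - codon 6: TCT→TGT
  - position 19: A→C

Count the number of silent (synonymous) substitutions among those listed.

Codon 1: AAT (Asn) → ACT (Thr) — missense.
Codon 2: ACC (Thr) → CCC (Pro) — missense.
Codon 6: TCT (Ser) → TGT (Cys) — missense.
Codon 7: ACA (Thr) → CCA (Pro) — missense.
Synonymous: 0 of 4.

0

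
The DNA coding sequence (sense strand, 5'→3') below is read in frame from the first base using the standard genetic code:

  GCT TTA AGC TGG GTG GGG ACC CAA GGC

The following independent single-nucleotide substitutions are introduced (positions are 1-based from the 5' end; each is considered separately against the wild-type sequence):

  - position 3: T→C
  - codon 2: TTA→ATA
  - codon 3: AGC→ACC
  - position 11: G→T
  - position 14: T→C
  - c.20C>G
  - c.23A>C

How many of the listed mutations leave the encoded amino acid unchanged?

Codon 1: GCT (Ala) → GCC (Ala) — synonymous.
Codon 2: TTA (Leu) → ATA (Ile) — missense.
Codon 3: AGC (Ser) → ACC (Thr) — missense.
Codon 4: TGG (Trp) → TTG (Leu) — missense.
Codon 5: GTG (Val) → GCG (Ala) — missense.
Codon 7: ACC (Thr) → AGC (Ser) — missense.
Codon 8: CAA (Gln) → CCA (Pro) — missense.
Synonymous: 1 of 7.

1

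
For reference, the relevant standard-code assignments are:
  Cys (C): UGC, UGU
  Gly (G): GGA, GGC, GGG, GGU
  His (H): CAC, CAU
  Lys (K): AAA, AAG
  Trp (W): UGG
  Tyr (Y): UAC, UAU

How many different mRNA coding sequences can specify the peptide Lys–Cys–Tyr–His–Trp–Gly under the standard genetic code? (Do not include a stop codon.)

64

Lys: 2 codons.
Cys: 2 codons.
Tyr: 2 codons.
His: 2 codons.
Trp: 1 codon.
Gly: 4 codons.
2 × 2 × 2 × 2 × 1 × 4 = 64.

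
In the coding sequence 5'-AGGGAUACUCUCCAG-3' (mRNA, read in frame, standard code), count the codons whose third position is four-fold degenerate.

Codon 1 AGG (Arg): third position 2-fold.
Codon 2 GAU (Asp): third position 2-fold.
Codon 3 ACU (Thr): third position 4-fold.
Codon 4 CUC (Leu): third position 4-fold.
Codon 5 CAG (Gln): third position 2-fold.
Four-fold degenerate third positions: 2.

2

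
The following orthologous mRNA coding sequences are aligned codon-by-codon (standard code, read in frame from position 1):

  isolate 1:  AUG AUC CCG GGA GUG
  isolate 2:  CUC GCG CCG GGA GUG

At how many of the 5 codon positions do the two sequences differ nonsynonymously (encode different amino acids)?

Codon 1: AUG Met / CUC Leu — nonsynonymous.
Codon 2: AUC Ile / GCG Ala — nonsynonymous.
Codon 3: CCG Pro / CCG Pro — identical.
Codon 4: GGA Gly / GGA Gly — identical.
Codon 5: GUG Val / GUG Val — identical.
Nonsynonymous differences: 2.

2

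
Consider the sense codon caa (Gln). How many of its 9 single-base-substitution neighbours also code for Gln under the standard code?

1

Position 1: none → 0 synonymous.
Position 2: none → 0 synonymous.
Position 3: CAG → 1 synonymous.
Total: 0 + 0 + 1 = 1.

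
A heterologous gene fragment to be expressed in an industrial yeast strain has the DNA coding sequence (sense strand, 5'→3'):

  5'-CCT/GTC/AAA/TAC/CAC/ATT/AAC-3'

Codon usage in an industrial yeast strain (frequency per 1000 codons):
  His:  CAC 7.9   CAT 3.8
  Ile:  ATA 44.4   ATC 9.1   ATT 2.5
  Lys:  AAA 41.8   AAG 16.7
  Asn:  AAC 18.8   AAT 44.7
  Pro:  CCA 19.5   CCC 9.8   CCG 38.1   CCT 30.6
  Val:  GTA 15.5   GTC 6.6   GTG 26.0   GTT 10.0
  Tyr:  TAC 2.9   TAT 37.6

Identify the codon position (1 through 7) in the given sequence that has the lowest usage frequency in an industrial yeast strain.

6

Codon 1 CCT (Pro): 30.6 per 1000.
Codon 2 GTC (Val): 6.6 per 1000.
Codon 3 AAA (Lys): 41.8 per 1000.
Codon 4 TAC (Tyr): 2.9 per 1000.
Codon 5 CAC (His): 7.9 per 1000.
Codon 6 ATT (Ile): 2.5 per 1000.
Codon 7 AAC (Asn): 18.8 per 1000.
Lowest frequency is 2.5 at codon 6.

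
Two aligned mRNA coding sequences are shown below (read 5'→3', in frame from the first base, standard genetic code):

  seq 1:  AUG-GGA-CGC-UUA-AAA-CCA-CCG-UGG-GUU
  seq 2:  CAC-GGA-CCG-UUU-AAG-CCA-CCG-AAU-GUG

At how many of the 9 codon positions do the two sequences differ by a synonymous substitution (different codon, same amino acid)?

2

Codon 1: AUG Met / CAC His — nonsynonymous.
Codon 2: GGA Gly / GGA Gly — identical.
Codon 3: CGC Arg / CCG Pro — nonsynonymous.
Codon 4: UUA Leu / UUU Phe — nonsynonymous.
Codon 5: AAA Lys / AAG Lys — synonymous.
Codon 6: CCA Pro / CCA Pro — identical.
Codon 7: CCG Pro / CCG Pro — identical.
Codon 8: UGG Trp / AAU Asn — nonsynonymous.
Codon 9: GUU Val / GUG Val — synonymous.
Synonymous differences: 2.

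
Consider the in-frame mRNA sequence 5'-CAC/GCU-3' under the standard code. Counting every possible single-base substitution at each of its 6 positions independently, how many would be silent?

Codon 1 (CAC, His): 1 synonymous substitution.
Codon 2 (GCU, Ala): 3 synonymous substitutions.
Total: 1 + 3 = 4.

4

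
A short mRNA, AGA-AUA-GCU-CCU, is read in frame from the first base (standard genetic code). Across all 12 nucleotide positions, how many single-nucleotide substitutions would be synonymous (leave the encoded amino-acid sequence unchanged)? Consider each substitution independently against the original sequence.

10

Codon 1 (AGA, Arg): 2 synonymous substitutions.
Codon 2 (AUA, Ile): 2 synonymous substitutions.
Codon 3 (GCU, Ala): 3 synonymous substitutions.
Codon 4 (CCU, Pro): 3 synonymous substitutions.
Total: 2 + 2 + 3 + 3 = 10.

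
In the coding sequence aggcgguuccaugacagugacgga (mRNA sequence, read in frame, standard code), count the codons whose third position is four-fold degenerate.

2

Codon 1 AGG (Arg): third position 2-fold.
Codon 2 CGG (Arg): third position 4-fold.
Codon 3 UUC (Phe): third position 2-fold.
Codon 4 CAU (His): third position 2-fold.
Codon 5 GAC (Asp): third position 2-fold.
Codon 6 AGU (Ser): third position 2-fold.
Codon 7 GAC (Asp): third position 2-fold.
Codon 8 GGA (Gly): third position 4-fold.
Four-fold degenerate third positions: 2.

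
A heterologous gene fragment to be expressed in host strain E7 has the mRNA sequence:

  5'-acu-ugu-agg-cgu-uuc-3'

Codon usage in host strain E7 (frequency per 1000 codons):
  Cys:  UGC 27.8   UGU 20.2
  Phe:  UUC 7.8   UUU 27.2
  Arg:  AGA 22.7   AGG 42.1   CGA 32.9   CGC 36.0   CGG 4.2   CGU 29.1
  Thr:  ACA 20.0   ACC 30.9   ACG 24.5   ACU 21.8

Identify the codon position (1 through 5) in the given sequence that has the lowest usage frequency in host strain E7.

Codon 1 ACU (Thr): 21.8 per 1000.
Codon 2 UGU (Cys): 20.2 per 1000.
Codon 3 AGG (Arg): 42.1 per 1000.
Codon 4 CGU (Arg): 29.1 per 1000.
Codon 5 UUC (Phe): 7.8 per 1000.
Lowest frequency is 7.8 at codon 5.

5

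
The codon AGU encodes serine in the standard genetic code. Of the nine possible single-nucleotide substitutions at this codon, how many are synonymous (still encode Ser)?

1

Position 1: none → 0 synonymous.
Position 2: none → 0 synonymous.
Position 3: AGC → 1 synonymous.
Total: 0 + 0 + 1 = 1.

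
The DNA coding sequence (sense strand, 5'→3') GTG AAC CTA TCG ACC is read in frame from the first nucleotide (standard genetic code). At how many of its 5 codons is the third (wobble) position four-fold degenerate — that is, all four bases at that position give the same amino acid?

Codon 1 GTG (Val): third position 4-fold.
Codon 2 AAC (Asn): third position 2-fold.
Codon 3 CTA (Leu): third position 4-fold.
Codon 4 TCG (Ser): third position 4-fold.
Codon 5 ACC (Thr): third position 4-fold.
Four-fold degenerate third positions: 4.

4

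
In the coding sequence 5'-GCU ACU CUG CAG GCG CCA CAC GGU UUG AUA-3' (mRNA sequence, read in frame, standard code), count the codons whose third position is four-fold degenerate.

Codon 1 GCU (Ala): third position 4-fold.
Codon 2 ACU (Thr): third position 4-fold.
Codon 3 CUG (Leu): third position 4-fold.
Codon 4 CAG (Gln): third position 2-fold.
Codon 5 GCG (Ala): third position 4-fold.
Codon 6 CCA (Pro): third position 4-fold.
Codon 7 CAC (His): third position 2-fold.
Codon 8 GGU (Gly): third position 4-fold.
Codon 9 UUG (Leu): third position 2-fold.
Codon 10 AUA (Ile): third position 3-fold.
Four-fold degenerate third positions: 6.

6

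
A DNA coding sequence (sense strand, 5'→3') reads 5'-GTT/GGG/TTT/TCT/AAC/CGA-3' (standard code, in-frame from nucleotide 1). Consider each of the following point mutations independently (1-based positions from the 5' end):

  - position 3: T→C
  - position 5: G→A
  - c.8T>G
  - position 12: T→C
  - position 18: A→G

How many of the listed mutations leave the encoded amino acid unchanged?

Codon 1: GTT (Val) → GTC (Val) — synonymous.
Codon 2: GGG (Gly) → GAG (Glu) — missense.
Codon 3: TTT (Phe) → TGT (Cys) — missense.
Codon 4: TCT (Ser) → TCC (Ser) — synonymous.
Codon 6: CGA (Arg) → CGG (Arg) — synonymous.
Synonymous: 3 of 5.

3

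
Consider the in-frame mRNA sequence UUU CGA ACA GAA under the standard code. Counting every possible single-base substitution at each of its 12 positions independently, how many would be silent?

9

Codon 1 (UUU, Phe): 1 synonymous substitution.
Codon 2 (CGA, Arg): 4 synonymous substitutions.
Codon 3 (ACA, Thr): 3 synonymous substitutions.
Codon 4 (GAA, Glu): 1 synonymous substitution.
Total: 1 + 4 + 3 + 1 = 9.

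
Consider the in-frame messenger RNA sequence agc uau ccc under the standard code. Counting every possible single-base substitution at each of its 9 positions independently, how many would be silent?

Codon 1 (AGC, Ser): 1 synonymous substitution.
Codon 2 (UAU, Tyr): 1 synonymous substitution.
Codon 3 (CCC, Pro): 3 synonymous substitutions.
Total: 1 + 1 + 3 = 5.

5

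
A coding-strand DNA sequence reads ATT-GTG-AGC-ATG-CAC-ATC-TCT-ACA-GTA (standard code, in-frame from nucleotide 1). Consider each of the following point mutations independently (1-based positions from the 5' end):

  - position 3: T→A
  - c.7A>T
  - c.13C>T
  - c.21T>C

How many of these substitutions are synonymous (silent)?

2

Codon 1: ATT (Ile) → ATA (Ile) — synonymous.
Codon 3: AGC (Ser) → TGC (Cys) — missense.
Codon 5: CAC (His) → TAC (Tyr) — missense.
Codon 7: TCT (Ser) → TCC (Ser) — synonymous.
Synonymous: 2 of 4.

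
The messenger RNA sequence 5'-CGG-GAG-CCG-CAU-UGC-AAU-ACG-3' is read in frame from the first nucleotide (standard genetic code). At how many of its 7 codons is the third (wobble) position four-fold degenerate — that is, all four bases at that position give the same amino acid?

3

Codon 1 CGG (Arg): third position 4-fold.
Codon 2 GAG (Glu): third position 2-fold.
Codon 3 CCG (Pro): third position 4-fold.
Codon 4 CAU (His): third position 2-fold.
Codon 5 UGC (Cys): third position 2-fold.
Codon 6 AAU (Asn): third position 2-fold.
Codon 7 ACG (Thr): third position 4-fold.
Four-fold degenerate third positions: 3.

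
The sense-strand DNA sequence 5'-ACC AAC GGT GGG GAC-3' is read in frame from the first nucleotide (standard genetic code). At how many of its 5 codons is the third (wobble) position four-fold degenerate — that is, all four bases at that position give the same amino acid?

3

Codon 1 ACC (Thr): third position 4-fold.
Codon 2 AAC (Asn): third position 2-fold.
Codon 3 GGT (Gly): third position 4-fold.
Codon 4 GGG (Gly): third position 4-fold.
Codon 5 GAC (Asp): third position 2-fold.
Four-fold degenerate third positions: 3.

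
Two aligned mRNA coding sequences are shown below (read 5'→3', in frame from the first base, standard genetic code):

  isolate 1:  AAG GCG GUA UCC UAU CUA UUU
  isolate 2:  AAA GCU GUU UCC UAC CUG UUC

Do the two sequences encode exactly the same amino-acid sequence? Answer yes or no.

yes

Codon 1: AAG Lys / AAA Lys — synonymous.
Codon 2: GCG Ala / GCU Ala — synonymous.
Codon 3: GUA Val / GUU Val — synonymous.
Codon 4: UCC Ser / UCC Ser — identical.
Codon 5: UAU Tyr / UAC Tyr — synonymous.
Codon 6: CUA Leu / CUG Leu — synonymous.
Codon 7: UUU Phe / UUC Phe — synonymous.
Nonsynonymous differences: 0 → same protein.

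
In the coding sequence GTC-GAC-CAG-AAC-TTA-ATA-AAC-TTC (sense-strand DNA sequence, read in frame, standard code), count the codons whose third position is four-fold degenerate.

Codon 1 GTC (Val): third position 4-fold.
Codon 2 GAC (Asp): third position 2-fold.
Codon 3 CAG (Gln): third position 2-fold.
Codon 4 AAC (Asn): third position 2-fold.
Codon 5 TTA (Leu): third position 2-fold.
Codon 6 ATA (Ile): third position 3-fold.
Codon 7 AAC (Asn): third position 2-fold.
Codon 8 TTC (Phe): third position 2-fold.
Four-fold degenerate third positions: 1.

1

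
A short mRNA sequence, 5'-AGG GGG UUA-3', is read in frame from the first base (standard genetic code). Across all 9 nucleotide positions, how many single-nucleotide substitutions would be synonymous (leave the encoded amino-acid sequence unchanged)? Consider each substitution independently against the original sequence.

Codon 1 (AGG, Arg): 2 synonymous substitutions.
Codon 2 (GGG, Gly): 3 synonymous substitutions.
Codon 3 (UUA, Leu): 2 synonymous substitutions.
Total: 2 + 3 + 2 = 7.

7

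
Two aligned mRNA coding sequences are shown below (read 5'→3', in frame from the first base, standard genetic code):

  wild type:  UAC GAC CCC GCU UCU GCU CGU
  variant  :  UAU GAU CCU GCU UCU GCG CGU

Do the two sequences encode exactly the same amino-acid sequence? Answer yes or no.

yes

Codon 1: UAC Tyr / UAU Tyr — synonymous.
Codon 2: GAC Asp / GAU Asp — synonymous.
Codon 3: CCC Pro / CCU Pro — synonymous.
Codon 4: GCU Ala / GCU Ala — identical.
Codon 5: UCU Ser / UCU Ser — identical.
Codon 6: GCU Ala / GCG Ala — synonymous.
Codon 7: CGU Arg / CGU Arg — identical.
Nonsynonymous differences: 0 → same protein.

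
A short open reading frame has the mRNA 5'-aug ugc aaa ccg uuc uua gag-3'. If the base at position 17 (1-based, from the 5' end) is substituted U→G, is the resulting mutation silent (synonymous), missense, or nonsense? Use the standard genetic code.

nonsense

Position 17 falls in codon 6: UUA → Leu.
After the substitution the codon is UGA → Stop.
The new codon is a stop codon, so this is a nonsense mutation.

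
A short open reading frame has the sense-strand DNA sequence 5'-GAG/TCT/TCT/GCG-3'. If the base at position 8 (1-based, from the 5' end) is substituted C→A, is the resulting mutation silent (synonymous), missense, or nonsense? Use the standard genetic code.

missense

Position 8 falls in codon 3: TCT → Ser.
After the substitution the codon is TAT → Tyr.
Ser ≠ Tyr, so this is a missense mutation.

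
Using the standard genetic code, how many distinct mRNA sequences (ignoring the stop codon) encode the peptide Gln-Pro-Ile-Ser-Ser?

Gln: 2 codons.
Pro: 4 codons.
Ile: 3 codons.
Ser: 6 codons.
Ser: 6 codons.
2 × 4 × 3 × 6 × 6 = 864.

864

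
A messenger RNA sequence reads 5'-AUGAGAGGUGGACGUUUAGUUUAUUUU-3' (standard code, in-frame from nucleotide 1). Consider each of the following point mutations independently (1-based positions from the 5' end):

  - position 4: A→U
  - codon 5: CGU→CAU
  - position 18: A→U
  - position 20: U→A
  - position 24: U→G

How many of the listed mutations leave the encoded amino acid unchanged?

Codon 2: AGA (Arg) → UGA (Stop) — nonsense.
Codon 5: CGU (Arg) → CAU (His) — missense.
Codon 6: UUA (Leu) → UUU (Phe) — missense.
Codon 7: GUU (Val) → GAU (Asp) — missense.
Codon 8: UAU (Tyr) → UAG (Stop) — nonsense.
Synonymous: 0 of 5.

0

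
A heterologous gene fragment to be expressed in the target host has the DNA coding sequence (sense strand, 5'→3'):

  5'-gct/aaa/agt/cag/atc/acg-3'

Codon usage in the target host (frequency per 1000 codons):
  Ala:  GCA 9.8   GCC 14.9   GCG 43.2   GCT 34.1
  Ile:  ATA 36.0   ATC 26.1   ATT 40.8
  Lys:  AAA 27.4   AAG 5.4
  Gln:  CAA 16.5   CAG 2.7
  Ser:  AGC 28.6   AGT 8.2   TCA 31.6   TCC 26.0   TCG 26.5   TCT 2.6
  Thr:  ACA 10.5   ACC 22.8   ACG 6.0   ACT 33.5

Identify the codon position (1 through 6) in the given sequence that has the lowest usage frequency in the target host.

4

Codon 1 GCT (Ala): 34.1 per 1000.
Codon 2 AAA (Lys): 27.4 per 1000.
Codon 3 AGT (Ser): 8.2 per 1000.
Codon 4 CAG (Gln): 2.7 per 1000.
Codon 5 ATC (Ile): 26.1 per 1000.
Codon 6 ACG (Thr): 6.0 per 1000.
Lowest frequency is 2.7 at codon 4.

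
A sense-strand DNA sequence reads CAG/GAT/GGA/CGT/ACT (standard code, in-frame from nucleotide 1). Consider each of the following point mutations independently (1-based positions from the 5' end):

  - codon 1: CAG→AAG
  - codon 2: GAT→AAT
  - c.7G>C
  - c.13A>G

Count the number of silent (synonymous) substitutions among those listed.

0

Codon 1: CAG (Gln) → AAG (Lys) — missense.
Codon 2: GAT (Asp) → AAT (Asn) — missense.
Codon 3: GGA (Gly) → CGA (Arg) — missense.
Codon 5: ACT (Thr) → GCT (Ala) — missense.
Synonymous: 0 of 4.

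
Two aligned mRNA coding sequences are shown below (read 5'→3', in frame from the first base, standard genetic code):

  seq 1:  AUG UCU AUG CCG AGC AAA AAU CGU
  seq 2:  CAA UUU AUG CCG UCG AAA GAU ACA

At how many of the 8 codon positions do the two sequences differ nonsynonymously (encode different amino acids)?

Codon 1: AUG Met / CAA Gln — nonsynonymous.
Codon 2: UCU Ser / UUU Phe — nonsynonymous.
Codon 3: AUG Met / AUG Met — identical.
Codon 4: CCG Pro / CCG Pro — identical.
Codon 5: AGC Ser / UCG Ser — synonymous.
Codon 6: AAA Lys / AAA Lys — identical.
Codon 7: AAU Asn / GAU Asp — nonsynonymous.
Codon 8: CGU Arg / ACA Thr — nonsynonymous.
Nonsynonymous differences: 4.

4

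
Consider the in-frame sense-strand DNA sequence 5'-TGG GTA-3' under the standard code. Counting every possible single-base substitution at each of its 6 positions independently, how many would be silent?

Codon 1 (TGG, Trp): 0 synonymous substitutions.
Codon 2 (GTA, Val): 3 synonymous substitutions.
Total: 0 + 3 = 3.

3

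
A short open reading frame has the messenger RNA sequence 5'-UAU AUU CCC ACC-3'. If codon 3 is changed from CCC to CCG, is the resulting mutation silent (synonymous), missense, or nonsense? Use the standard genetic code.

Position 9 falls in codon 3: CCC → Pro.
After the substitution the codon is CCG → Pro.
Both encode Pro, so the change is synonymous.

silent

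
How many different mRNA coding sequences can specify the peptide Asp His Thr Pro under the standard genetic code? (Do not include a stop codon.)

Asp: 2 codons.
His: 2 codons.
Thr: 4 codons.
Pro: 4 codons.
2 × 2 × 4 × 4 = 64.

64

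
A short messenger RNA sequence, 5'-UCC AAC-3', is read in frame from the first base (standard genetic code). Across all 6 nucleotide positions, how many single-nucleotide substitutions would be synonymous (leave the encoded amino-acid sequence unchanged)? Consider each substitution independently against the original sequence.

Codon 1 (UCC, Ser): 3 synonymous substitutions.
Codon 2 (AAC, Asn): 1 synonymous substitution.
Total: 3 + 1 = 4.

4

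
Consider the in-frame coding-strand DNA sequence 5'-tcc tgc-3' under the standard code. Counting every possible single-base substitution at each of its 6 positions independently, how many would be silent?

4

Codon 1 (TCC, Ser): 3 synonymous substitutions.
Codon 2 (TGC, Cys): 1 synonymous substitution.
Total: 3 + 1 = 4.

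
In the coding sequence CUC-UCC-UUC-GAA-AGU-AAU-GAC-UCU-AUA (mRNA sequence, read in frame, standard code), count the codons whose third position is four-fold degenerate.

3

Codon 1 CUC (Leu): third position 4-fold.
Codon 2 UCC (Ser): third position 4-fold.
Codon 3 UUC (Phe): third position 2-fold.
Codon 4 GAA (Glu): third position 2-fold.
Codon 5 AGU (Ser): third position 2-fold.
Codon 6 AAU (Asn): third position 2-fold.
Codon 7 GAC (Asp): third position 2-fold.
Codon 8 UCU (Ser): third position 4-fold.
Codon 9 AUA (Ile): third position 3-fold.
Four-fold degenerate third positions: 3.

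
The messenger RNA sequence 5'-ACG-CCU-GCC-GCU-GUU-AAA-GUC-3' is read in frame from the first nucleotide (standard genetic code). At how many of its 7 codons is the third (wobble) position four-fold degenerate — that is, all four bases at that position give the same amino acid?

6

Codon 1 ACG (Thr): third position 4-fold.
Codon 2 CCU (Pro): third position 4-fold.
Codon 3 GCC (Ala): third position 4-fold.
Codon 4 GCU (Ala): third position 4-fold.
Codon 5 GUU (Val): third position 4-fold.
Codon 6 AAA (Lys): third position 2-fold.
Codon 7 GUC (Val): third position 4-fold.
Four-fold degenerate third positions: 6.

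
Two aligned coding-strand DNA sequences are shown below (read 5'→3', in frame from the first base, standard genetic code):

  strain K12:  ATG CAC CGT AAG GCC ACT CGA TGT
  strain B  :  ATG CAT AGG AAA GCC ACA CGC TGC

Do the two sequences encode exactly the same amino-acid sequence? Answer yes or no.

Codon 1: ATG Met / ATG Met — identical.
Codon 2: CAC His / CAT His — synonymous.
Codon 3: CGT Arg / AGG Arg — synonymous.
Codon 4: AAG Lys / AAA Lys — synonymous.
Codon 5: GCC Ala / GCC Ala — identical.
Codon 6: ACT Thr / ACA Thr — synonymous.
Codon 7: CGA Arg / CGC Arg — synonymous.
Codon 8: TGT Cys / TGC Cys — synonymous.
Nonsynonymous differences: 0 → same protein.

yes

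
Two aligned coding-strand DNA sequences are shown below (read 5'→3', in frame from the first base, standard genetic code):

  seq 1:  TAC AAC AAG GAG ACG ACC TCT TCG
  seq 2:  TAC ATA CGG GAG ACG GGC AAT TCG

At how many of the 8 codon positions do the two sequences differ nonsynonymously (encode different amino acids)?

Codon 1: TAC Tyr / TAC Tyr — identical.
Codon 2: AAC Asn / ATA Ile — nonsynonymous.
Codon 3: AAG Lys / CGG Arg — nonsynonymous.
Codon 4: GAG Glu / GAG Glu — identical.
Codon 5: ACG Thr / ACG Thr — identical.
Codon 6: ACC Thr / GGC Gly — nonsynonymous.
Codon 7: TCT Ser / AAT Asn — nonsynonymous.
Codon 8: TCG Ser / TCG Ser — identical.
Nonsynonymous differences: 4.

4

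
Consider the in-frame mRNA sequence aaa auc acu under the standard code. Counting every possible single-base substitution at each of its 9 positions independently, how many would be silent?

6

Codon 1 (AAA, Lys): 1 synonymous substitution.
Codon 2 (AUC, Ile): 2 synonymous substitutions.
Codon 3 (ACU, Thr): 3 synonymous substitutions.
Total: 1 + 2 + 3 = 6.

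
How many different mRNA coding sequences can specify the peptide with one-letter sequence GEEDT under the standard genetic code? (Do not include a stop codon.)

Gly: 4 codons.
Glu: 2 codons.
Glu: 2 codons.
Asp: 2 codons.
Thr: 4 codons.
4 × 2 × 2 × 2 × 4 = 128.

128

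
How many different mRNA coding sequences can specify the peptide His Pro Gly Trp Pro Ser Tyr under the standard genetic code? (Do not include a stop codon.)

1536

His: 2 codons.
Pro: 4 codons.
Gly: 4 codons.
Trp: 1 codon.
Pro: 4 codons.
Ser: 6 codons.
Tyr: 2 codons.
2 × 4 × 4 × 1 × 4 × 6 × 2 = 1536.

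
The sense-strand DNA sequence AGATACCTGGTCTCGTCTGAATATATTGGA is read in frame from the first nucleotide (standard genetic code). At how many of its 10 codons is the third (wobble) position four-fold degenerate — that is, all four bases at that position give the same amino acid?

5

Codon 1 AGA (Arg): third position 2-fold.
Codon 2 TAC (Tyr): third position 2-fold.
Codon 3 CTG (Leu): third position 4-fold.
Codon 4 GTC (Val): third position 4-fold.
Codon 5 TCG (Ser): third position 4-fold.
Codon 6 TCT (Ser): third position 4-fold.
Codon 7 GAA (Glu): third position 2-fold.
Codon 8 TAT (Tyr): third position 2-fold.
Codon 9 ATT (Ile): third position 3-fold.
Codon 10 GGA (Gly): third position 4-fold.
Four-fold degenerate third positions: 5.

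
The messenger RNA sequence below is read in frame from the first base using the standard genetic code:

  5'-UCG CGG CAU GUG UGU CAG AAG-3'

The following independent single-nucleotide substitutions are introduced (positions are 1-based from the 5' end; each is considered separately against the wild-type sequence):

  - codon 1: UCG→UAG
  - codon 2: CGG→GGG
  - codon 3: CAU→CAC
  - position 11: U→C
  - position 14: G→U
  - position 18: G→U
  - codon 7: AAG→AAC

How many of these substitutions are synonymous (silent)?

1

Codon 1: UCG (Ser) → UAG (Stop) — nonsense.
Codon 2: CGG (Arg) → GGG (Gly) — missense.
Codon 3: CAU (His) → CAC (His) — synonymous.
Codon 4: GUG (Val) → GCG (Ala) — missense.
Codon 5: UGU (Cys) → UUU (Phe) — missense.
Codon 6: CAG (Gln) → CAU (His) — missense.
Codon 7: AAG (Lys) → AAC (Asn) — missense.
Synonymous: 1 of 7.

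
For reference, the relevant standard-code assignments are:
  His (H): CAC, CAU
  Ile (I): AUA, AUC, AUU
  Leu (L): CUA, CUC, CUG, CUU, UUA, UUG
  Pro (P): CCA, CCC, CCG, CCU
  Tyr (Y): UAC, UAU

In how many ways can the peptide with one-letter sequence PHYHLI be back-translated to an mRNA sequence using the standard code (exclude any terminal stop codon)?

576

Pro: 4 codons.
His: 2 codons.
Tyr: 2 codons.
His: 2 codons.
Leu: 6 codons.
Ile: 3 codons.
4 × 2 × 2 × 2 × 6 × 3 = 576.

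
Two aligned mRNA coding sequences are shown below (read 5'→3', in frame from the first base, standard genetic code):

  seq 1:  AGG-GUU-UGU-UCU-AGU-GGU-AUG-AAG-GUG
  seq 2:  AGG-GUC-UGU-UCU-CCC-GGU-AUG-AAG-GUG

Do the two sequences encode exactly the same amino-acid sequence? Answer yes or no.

no

Codon 1: AGG Arg / AGG Arg — identical.
Codon 2: GUU Val / GUC Val — synonymous.
Codon 3: UGU Cys / UGU Cys — identical.
Codon 4: UCU Ser / UCU Ser — identical.
Codon 5: AGU Ser / CCC Pro — nonsynonymous.
Codon 6: GGU Gly / GGU Gly — identical.
Codon 7: AUG Met / AUG Met — identical.
Codon 8: AAG Lys / AAG Lys — identical.
Codon 9: GUG Val / GUG Val — identical.
Nonsynonymous differences: 1 → different protein.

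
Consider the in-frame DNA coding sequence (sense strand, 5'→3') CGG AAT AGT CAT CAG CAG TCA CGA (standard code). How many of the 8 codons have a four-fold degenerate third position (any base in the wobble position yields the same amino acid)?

3

Codon 1 CGG (Arg): third position 4-fold.
Codon 2 AAT (Asn): third position 2-fold.
Codon 3 AGT (Ser): third position 2-fold.
Codon 4 CAT (His): third position 2-fold.
Codon 5 CAG (Gln): third position 2-fold.
Codon 6 CAG (Gln): third position 2-fold.
Codon 7 TCA (Ser): third position 4-fold.
Codon 8 CGA (Arg): third position 4-fold.
Four-fold degenerate third positions: 3.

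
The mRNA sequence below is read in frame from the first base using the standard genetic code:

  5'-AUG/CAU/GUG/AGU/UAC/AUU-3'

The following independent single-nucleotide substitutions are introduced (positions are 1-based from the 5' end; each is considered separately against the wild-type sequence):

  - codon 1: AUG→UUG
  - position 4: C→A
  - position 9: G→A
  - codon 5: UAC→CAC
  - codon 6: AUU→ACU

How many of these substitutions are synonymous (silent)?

1

Codon 1: AUG (Met) → UUG (Leu) — missense.
Codon 2: CAU (His) → AAU (Asn) — missense.
Codon 3: GUG (Val) → GUA (Val) — synonymous.
Codon 5: UAC (Tyr) → CAC (His) — missense.
Codon 6: AUU (Ile) → ACU (Thr) — missense.
Synonymous: 1 of 5.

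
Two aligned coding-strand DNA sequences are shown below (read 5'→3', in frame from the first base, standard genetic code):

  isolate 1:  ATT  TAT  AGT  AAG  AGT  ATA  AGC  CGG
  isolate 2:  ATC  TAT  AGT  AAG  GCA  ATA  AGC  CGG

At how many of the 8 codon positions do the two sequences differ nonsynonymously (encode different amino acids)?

Codon 1: ATT Ile / ATC Ile — synonymous.
Codon 2: TAT Tyr / TAT Tyr — identical.
Codon 3: AGT Ser / AGT Ser — identical.
Codon 4: AAG Lys / AAG Lys — identical.
Codon 5: AGT Ser / GCA Ala — nonsynonymous.
Codon 6: ATA Ile / ATA Ile — identical.
Codon 7: AGC Ser / AGC Ser — identical.
Codon 8: CGG Arg / CGG Arg — identical.
Nonsynonymous differences: 1.

1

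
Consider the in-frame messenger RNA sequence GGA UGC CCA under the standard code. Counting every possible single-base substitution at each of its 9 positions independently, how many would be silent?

Codon 1 (GGA, Gly): 3 synonymous substitutions.
Codon 2 (UGC, Cys): 1 synonymous substitution.
Codon 3 (CCA, Pro): 3 synonymous substitutions.
Total: 3 + 1 + 3 = 7.

7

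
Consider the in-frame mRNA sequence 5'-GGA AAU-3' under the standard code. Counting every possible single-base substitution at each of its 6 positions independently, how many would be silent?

Codon 1 (GGA, Gly): 3 synonymous substitutions.
Codon 2 (AAU, Asn): 1 synonymous substitution.
Total: 3 + 1 = 4.

4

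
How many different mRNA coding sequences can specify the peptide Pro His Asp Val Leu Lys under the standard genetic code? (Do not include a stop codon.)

Pro: 4 codons.
His: 2 codons.
Asp: 2 codons.
Val: 4 codons.
Leu: 6 codons.
Lys: 2 codons.
4 × 2 × 2 × 4 × 6 × 2 = 768.

768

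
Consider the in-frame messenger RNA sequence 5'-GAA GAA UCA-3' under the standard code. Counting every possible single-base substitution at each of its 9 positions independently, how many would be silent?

Codon 1 (GAA, Glu): 1 synonymous substitution.
Codon 2 (GAA, Glu): 1 synonymous substitution.
Codon 3 (UCA, Ser): 3 synonymous substitutions.
Total: 1 + 1 + 3 = 5.

5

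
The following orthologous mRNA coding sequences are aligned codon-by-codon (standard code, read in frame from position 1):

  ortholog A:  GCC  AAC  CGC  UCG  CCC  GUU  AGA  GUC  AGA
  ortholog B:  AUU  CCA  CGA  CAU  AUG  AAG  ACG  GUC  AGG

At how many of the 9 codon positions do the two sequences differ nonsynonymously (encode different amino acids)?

Codon 1: GCC Ala / AUU Ile — nonsynonymous.
Codon 2: AAC Asn / CCA Pro — nonsynonymous.
Codon 3: CGC Arg / CGA Arg — synonymous.
Codon 4: UCG Ser / CAU His — nonsynonymous.
Codon 5: CCC Pro / AUG Met — nonsynonymous.
Codon 6: GUU Val / AAG Lys — nonsynonymous.
Codon 7: AGA Arg / ACG Thr — nonsynonymous.
Codon 8: GUC Val / GUC Val — identical.
Codon 9: AGA Arg / AGG Arg — synonymous.
Nonsynonymous differences: 6.

6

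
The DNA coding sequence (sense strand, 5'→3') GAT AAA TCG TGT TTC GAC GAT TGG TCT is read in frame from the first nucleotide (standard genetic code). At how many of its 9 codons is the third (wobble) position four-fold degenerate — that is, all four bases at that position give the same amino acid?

2

Codon 1 GAT (Asp): third position 2-fold.
Codon 2 AAA (Lys): third position 2-fold.
Codon 3 TCG (Ser): third position 4-fold.
Codon 4 TGT (Cys): third position 2-fold.
Codon 5 TTC (Phe): third position 2-fold.
Codon 6 GAC (Asp): third position 2-fold.
Codon 7 GAT (Asp): third position 2-fold.
Codon 8 TGG (Trp): third position 1-fold.
Codon 9 TCT (Ser): third position 4-fold.
Four-fold degenerate third positions: 2.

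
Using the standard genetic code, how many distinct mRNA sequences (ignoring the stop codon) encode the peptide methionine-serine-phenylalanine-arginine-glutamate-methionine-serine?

864

Met: 1 codon.
Ser: 6 codons.
Phe: 2 codons.
Arg: 6 codons.
Glu: 2 codons.
Met: 1 codon.
Ser: 6 codons.
1 × 6 × 2 × 6 × 2 × 1 × 6 = 864.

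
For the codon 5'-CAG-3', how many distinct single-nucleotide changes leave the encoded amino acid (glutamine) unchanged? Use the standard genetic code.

Position 1: none → 0 synonymous.
Position 2: none → 0 synonymous.
Position 3: CAA → 1 synonymous.
Total: 0 + 0 + 1 = 1.

1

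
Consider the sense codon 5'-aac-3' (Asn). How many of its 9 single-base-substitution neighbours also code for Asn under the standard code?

Position 1: none → 0 synonymous.
Position 2: none → 0 synonymous.
Position 3: AAU → 1 synonymous.
Total: 0 + 0 + 1 = 1.

1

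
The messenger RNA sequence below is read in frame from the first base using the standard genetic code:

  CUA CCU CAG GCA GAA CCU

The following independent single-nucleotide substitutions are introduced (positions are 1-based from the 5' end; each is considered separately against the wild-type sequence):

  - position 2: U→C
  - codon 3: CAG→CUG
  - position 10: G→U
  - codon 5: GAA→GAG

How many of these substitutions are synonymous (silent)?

1

Codon 1: CUA (Leu) → CCA (Pro) — missense.
Codon 3: CAG (Gln) → CUG (Leu) — missense.
Codon 4: GCA (Ala) → UCA (Ser) — missense.
Codon 5: GAA (Glu) → GAG (Glu) — synonymous.
Synonymous: 1 of 4.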